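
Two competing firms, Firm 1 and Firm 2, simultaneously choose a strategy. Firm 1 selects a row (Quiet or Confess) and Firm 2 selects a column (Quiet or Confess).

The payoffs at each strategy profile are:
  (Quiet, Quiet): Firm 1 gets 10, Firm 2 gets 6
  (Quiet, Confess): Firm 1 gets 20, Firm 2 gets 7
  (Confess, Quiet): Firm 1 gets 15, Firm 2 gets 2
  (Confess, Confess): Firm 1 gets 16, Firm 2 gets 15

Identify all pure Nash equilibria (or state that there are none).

(Quiet, Quiet): Firm 1 prefers Confess (15 > 10); Firm 2 prefers Confess (7 > 6) — not an equilibrium.
(Quiet, Confess): Firm 1 gets 20 ≥ 16 from Confess, and Firm 2 gets 7 ≥ 6 from Quiet — Nash equilibrium.
(Confess, Quiet): Firm 2 prefers Confess (15 > 2) — not an equilibrium.
(Confess, Confess): Firm 1 prefers Quiet (20 > 16) — not an equilibrium.

(Quiet, Confess)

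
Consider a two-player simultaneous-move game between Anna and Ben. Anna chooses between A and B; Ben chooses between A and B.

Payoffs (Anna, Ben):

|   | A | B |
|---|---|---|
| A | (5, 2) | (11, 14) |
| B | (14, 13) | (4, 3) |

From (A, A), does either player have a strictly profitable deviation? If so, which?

Both

Anna at (A, A) earns 5; deviating to B yields 14 — a strict improvement.
Ben earns 2; deviating to B yields 14 — a strict improvement.
Both Anna and Ben have strictly profitable deviations.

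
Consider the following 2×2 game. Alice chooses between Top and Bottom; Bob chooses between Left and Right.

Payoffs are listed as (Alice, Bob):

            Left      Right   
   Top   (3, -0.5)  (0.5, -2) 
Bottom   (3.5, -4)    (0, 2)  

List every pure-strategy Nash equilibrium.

(Top, Left): Alice prefers Bottom (3.5 > 3) — not an equilibrium.
(Top, Right): Bob prefers Left (-0.5 > -2) — not an equilibrium.
(Bottom, Left): Bob prefers Right (2 > -4) — not an equilibrium.
(Bottom, Right): Alice prefers Top (0.5 > 0) — not an equilibrium.

none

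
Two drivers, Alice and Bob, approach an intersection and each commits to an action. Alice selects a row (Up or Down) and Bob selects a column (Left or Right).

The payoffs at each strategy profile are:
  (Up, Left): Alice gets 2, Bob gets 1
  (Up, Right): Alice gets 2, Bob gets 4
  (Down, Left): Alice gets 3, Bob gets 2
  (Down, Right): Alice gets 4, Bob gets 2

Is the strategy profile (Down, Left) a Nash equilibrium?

At (Down, Left), Alice earns 3; switching to Up would give 2, so Alice has no profitable deviation.
Bob earns 2; switching to Right would give 2, so Bob has no profitable deviation.
Neither player can gain by a unilateral deviation, so this profile is a Nash equilibrium.

Yes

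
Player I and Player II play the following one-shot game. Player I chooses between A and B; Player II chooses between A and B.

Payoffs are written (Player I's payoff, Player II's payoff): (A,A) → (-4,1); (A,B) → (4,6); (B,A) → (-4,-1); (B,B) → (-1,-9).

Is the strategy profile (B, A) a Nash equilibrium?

Yes

At (B, A), Player I earns -4; switching to A would give -4, so Player I has no profitable deviation.
Player II earns -1; switching to B would give -9, so Player II has no profitable deviation.
Neither player can gain by a unilateral deviation, so this profile is a Nash equilibrium.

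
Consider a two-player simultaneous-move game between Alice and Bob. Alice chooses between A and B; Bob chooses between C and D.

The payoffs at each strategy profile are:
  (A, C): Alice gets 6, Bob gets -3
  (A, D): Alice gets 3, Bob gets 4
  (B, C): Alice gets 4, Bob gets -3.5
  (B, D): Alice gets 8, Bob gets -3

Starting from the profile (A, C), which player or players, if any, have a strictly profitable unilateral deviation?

Alice at (A, C) earns 6; deviating to B yields 4 — not better.
Bob earns -3; deviating to D yields 4 — a strict improvement.
Only Bob has a strictly profitable deviation.

Bob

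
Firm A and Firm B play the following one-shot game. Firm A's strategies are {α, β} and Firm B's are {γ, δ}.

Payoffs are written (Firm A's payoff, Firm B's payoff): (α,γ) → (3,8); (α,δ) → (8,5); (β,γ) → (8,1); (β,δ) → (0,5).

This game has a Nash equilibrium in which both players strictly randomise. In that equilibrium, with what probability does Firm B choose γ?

Let c be the probability that Firm B plays γ. In a completely mixed equilibrium, Firm A must be indifferent between α and β.
Firm A's expected payoff from α is 3c + 8(1−c); from β it is 8c.
Setting these equal: −5c + 8 = 8c, so c = 8/13.

8/13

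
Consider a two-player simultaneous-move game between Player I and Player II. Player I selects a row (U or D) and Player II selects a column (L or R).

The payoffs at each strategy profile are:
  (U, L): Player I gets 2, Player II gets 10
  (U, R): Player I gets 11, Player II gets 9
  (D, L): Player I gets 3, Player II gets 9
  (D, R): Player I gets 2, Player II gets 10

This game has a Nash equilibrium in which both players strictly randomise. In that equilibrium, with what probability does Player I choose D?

Let x be the probability that Player I plays U. In a completely mixed equilibrium, Player II must be indifferent between L and R.
Player II's expected payoff from L is 10x + 9(1−x); from R it is 9x + 10(1−x).
Setting these equal: x + 9 = −x + 10, so x = 1/2.
Therefore Player I plays D with probability 1 − 1/2 = 1/2.

1/2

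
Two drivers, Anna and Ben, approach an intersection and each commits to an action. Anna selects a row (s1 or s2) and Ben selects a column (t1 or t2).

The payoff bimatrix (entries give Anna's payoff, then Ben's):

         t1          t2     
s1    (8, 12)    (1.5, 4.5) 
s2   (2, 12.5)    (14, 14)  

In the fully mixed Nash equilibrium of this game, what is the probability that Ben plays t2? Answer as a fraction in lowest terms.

Let y be the probability that Ben plays t1. In a completely mixed equilibrium, Anna must be indifferent between s1 and s2.
Anna's expected payoff from s1 is 8y + 1.5(1−y); from s2 it is 2y + 14(1−y).
Setting these equal: 6.5y + 1.5 = −12y + 14, so y = 25/37.
Therefore Ben plays t2 with probability 1 − 25/37 = 12/37.

12/37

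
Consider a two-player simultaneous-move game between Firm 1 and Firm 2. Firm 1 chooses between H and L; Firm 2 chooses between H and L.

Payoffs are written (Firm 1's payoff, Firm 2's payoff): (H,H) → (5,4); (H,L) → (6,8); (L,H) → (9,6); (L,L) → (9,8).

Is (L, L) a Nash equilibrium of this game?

Yes

At (L, L), Firm 1 earns 9; switching to H would give 6, so Firm 1 has no profitable deviation.
Firm 2 earns 8; switching to H would give 6, so Firm 2 has no profitable deviation.
Neither player can gain by a unilateral deviation, so this profile is a Nash equilibrium.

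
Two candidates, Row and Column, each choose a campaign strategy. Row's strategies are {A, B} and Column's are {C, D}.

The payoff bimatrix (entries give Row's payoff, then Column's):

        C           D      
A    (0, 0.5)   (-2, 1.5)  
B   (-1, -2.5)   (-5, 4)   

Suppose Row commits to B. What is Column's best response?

D

Against B, Column earns -2.5 from C and 4 from D.
So D is the best response.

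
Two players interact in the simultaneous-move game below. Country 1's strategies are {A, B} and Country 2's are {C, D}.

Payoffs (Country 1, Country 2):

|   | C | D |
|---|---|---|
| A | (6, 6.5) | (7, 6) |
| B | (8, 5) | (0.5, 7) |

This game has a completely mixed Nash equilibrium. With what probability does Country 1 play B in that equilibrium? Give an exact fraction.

Let r be the probability that Country 1 plays A. In a completely mixed equilibrium, Country 2 must be indifferent between C and D.
Country 2's expected payoff from C is 6.5r + 5(1−r); from D it is 6r + 7(1−r).
Setting these equal: 1.5r + 5 = −r + 7, so r = 4/5.
Therefore Country 1 plays B with probability 1 − 4/5 = 1/5.

1/5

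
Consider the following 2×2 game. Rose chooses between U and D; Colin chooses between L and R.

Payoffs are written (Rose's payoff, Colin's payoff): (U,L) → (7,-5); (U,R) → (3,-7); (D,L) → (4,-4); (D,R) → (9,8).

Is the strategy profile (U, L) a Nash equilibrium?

At (U, L), Rose earns 7; switching to D would give 4, so Rose has no profitable deviation.
Colin earns -5; switching to R would give -7, so Colin has no profitable deviation.
Neither player can gain by a unilateral deviation, so this profile is a Nash equilibrium.

Yes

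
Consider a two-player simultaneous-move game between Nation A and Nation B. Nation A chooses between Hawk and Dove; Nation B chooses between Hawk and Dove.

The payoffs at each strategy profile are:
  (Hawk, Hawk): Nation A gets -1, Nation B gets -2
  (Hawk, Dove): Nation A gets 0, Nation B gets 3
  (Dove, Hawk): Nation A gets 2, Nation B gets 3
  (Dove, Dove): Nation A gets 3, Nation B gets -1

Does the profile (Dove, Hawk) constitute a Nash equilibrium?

At (Dove, Hawk), Nation A earns 2; switching to Hawk would give -1, so Nation A has no profitable deviation.
Nation B earns 3; switching to Dove would give -1, so Nation B has no profitable deviation.
Neither player can gain by a unilateral deviation, so this profile is a Nash equilibrium.

Yes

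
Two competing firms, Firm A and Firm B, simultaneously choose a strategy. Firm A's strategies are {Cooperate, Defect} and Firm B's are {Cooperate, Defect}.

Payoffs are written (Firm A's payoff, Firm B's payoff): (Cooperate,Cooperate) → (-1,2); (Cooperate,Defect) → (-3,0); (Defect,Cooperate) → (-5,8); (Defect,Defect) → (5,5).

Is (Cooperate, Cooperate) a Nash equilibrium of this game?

Yes

At (Cooperate, Cooperate), Firm A earns -1; switching to Defect would give -5, so Firm A has no profitable deviation.
Firm B earns 2; switching to Defect would give 0, so Firm B has no profitable deviation.
Neither player can gain by a unilateral deviation, so this profile is a Nash equilibrium.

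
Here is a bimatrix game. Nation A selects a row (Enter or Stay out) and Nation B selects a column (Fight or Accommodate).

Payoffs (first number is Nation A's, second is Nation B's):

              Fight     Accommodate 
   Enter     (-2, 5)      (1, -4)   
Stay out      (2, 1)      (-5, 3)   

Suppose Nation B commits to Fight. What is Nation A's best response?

Against Fight, Nation A earns -2 from Enter and 2 from Stay out.
So Stay out is the best response.

Stay out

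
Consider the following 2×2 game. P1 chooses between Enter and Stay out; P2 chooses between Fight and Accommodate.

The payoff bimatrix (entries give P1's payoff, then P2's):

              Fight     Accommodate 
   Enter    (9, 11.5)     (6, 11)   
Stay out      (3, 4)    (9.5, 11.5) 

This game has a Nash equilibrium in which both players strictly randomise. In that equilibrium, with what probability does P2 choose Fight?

Let y be the probability that P2 plays Fight. In a completely mixed equilibrium, P1 must be indifferent between Enter and Stay out.
P1's expected payoff from Enter is 9y + 6(1−y); from Stay out it is 3y + 9.5(1−y).
Setting these equal: 3y + 6 = −6.5y + 9.5, so y = 7/19.

7/19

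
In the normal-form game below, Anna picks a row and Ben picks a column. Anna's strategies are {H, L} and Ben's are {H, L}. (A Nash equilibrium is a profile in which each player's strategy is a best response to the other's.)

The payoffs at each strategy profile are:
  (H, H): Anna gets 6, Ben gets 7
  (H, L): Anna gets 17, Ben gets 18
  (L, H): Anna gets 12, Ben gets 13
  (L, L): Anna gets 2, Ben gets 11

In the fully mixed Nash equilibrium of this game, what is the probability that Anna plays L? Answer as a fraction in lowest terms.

11/13

Let x be the probability that Anna plays H. In a completely mixed equilibrium, Ben must be indifferent between H and L.
Ben's expected payoff from H is 7x + 13(1−x); from L it is 18x + 11(1−x).
Setting these equal: −6x + 13 = 7x + 11, so x = 2/13.
Therefore Anna plays L with probability 1 − 2/13 = 11/13.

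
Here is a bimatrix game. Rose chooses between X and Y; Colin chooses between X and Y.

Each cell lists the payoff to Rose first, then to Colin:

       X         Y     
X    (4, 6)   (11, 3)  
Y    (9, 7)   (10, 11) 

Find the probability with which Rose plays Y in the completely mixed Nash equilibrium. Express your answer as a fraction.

Let x be the probability that Rose plays X. In a completely mixed equilibrium, Colin must be indifferent between X and Y.
Colin's expected payoff from X is 6x + 7(1−x); from Y it is 3x + 11(1−x).
Setting these equal: −x + 7 = −8x + 11, so x = 4/7.
Therefore Rose plays Y with probability 1 − 4/7 = 3/7.

3/7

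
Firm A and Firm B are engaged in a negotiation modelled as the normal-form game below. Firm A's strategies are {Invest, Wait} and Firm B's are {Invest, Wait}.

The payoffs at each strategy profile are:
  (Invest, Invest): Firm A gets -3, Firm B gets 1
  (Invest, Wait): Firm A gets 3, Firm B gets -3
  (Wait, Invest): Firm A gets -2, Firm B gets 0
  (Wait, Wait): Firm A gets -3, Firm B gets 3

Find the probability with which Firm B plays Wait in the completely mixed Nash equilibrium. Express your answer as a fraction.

Let y be the probability that Firm B plays Invest. In a completely mixed equilibrium, Firm A must be indifferent between Invest and Wait.
Firm A's expected payoff from Invest is −3y + 3(1−y); from Wait it is −2y − 3(1−y).
Setting these equal: −6y + 3 = y − 3, so y = 6/7.
Therefore Firm B plays Wait with probability 1 − 6/7 = 1/7.

1/7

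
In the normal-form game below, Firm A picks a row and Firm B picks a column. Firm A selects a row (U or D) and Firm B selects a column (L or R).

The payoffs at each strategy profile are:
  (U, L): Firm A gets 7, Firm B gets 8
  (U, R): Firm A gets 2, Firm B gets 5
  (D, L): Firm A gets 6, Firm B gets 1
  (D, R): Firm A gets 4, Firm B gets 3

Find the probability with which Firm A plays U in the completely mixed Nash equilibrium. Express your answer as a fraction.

Let x be the probability that Firm A plays U. In a completely mixed equilibrium, Firm B must be indifferent between L and R.
Firm B's expected payoff from L is 8x + (1−x); from R it is 5x + 3(1−x).
Setting these equal: 7x + 1 = 2x + 3, so x = 2/5.

2/5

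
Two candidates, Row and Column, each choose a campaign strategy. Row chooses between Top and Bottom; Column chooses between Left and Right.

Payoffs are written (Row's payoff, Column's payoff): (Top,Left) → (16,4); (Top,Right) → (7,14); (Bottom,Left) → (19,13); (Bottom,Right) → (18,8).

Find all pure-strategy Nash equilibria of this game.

(Top, Left): Row prefers Bottom (19 > 16); Column prefers Right (14 > 4) — not an equilibrium.
(Top, Right): Row prefers Bottom (18 > 7) — not an equilibrium.
(Bottom, Left): Row gets 19 ≥ 16 from Top, and Column gets 13 ≥ 8 from Right — Nash equilibrium.
(Bottom, Right): Column prefers Left (13 > 8) — not an equilibrium.

(Bottom, Left)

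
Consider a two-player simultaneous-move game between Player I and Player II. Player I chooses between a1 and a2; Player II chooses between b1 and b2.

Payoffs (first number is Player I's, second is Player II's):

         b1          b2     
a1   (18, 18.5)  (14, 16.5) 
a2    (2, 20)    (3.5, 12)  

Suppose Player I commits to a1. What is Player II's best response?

b1

Against a1, Player II earns 18.5 from b1 and 16.5 from b2.
So b1 is the best response.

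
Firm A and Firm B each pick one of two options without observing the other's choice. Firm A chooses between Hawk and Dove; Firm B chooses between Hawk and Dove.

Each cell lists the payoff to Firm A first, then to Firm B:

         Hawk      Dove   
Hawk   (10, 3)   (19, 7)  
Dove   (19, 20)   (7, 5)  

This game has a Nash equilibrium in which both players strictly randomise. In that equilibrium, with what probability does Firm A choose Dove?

Let x be the probability that Firm A plays Hawk. In a completely mixed equilibrium, Firm B must be indifferent between Hawk and Dove.
Firm B's expected payoff from Hawk is 3x + 20(1−x); from Dove it is 7x + 5(1−x).
Setting these equal: −17x + 20 = 2x + 5, so x = 15/19.
Therefore Firm A plays Dove with probability 1 − 15/19 = 4/19.

4/19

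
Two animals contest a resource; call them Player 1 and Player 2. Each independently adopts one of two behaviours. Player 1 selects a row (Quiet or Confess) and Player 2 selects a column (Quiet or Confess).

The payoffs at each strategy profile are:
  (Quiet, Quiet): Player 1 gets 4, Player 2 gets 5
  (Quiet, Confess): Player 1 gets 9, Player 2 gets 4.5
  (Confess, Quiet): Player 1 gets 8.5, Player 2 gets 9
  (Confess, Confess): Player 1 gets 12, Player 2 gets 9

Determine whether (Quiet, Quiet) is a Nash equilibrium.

At (Quiet, Quiet), Player 1 earns 4; switching to Confess would give 8.5, so Player 1 would deviate.
Player 2 earns 5; switching to Confess would give 4.5, so Player 2 has no profitable deviation.
Since at least one player can profitably deviate, this is not a Nash equilibrium.

No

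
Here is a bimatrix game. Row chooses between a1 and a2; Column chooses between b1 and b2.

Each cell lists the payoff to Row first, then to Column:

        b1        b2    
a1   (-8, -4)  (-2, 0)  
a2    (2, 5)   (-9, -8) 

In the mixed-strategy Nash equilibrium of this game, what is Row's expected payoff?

First find q, the probability Column plays b1, from Row's indifference between a1 and a2: −8q − 2(1−q) = 2q − 9(1−q), giving q = 7/17.
Since Row is indifferent in equilibrium, Row's expected payoff equals the payoff from either row against (7/17, 10/17). Using a1: −8(7/17) − 2(10/17) = -76/17.

-76/17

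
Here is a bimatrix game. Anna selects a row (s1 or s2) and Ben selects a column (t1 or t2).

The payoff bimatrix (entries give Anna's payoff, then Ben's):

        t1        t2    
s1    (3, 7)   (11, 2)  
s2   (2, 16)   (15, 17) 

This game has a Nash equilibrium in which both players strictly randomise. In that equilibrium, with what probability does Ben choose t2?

Let q be the probability that Ben plays t1. In a completely mixed equilibrium, Anna must be indifferent between s1 and s2.
Anna's expected payoff from s1 is 3q + 11(1−q); from s2 it is 2q + 15(1−q).
Setting these equal: −8q + 11 = −13q + 15, so q = 4/5.
Therefore Ben plays t2 with probability 1 − 4/5 = 1/5.

1/5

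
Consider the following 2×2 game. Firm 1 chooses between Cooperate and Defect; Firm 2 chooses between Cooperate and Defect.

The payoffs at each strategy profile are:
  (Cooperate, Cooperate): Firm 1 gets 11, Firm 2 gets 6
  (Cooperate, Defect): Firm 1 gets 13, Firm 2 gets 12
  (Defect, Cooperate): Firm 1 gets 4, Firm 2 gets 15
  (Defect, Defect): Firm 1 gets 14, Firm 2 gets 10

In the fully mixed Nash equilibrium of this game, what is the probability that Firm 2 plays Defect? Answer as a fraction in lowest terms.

Let q be the probability that Firm 2 plays Cooperate. In a completely mixed equilibrium, Firm 1 must be indifferent between Cooperate and Defect.
Firm 1's expected payoff from Cooperate is 11q + 13(1−q); from Defect it is 4q + 14(1−q).
Setting these equal: −2q + 13 = −10q + 14, so q = 1/8.
Therefore Firm 2 plays Defect with probability 1 − 1/8 = 7/8.

7/8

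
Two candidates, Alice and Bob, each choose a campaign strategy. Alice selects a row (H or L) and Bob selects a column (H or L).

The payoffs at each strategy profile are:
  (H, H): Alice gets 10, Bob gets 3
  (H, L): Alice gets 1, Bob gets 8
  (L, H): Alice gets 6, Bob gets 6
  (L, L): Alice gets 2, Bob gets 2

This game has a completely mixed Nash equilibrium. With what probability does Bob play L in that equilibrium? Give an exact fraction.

Let c be the probability that Bob plays H. In a completely mixed equilibrium, Alice must be indifferent between H and L.
Alice's expected payoff from H is 10c + (1−c); from L it is 6c + 2(1−c).
Setting these equal: 9c + 1 = 4c + 2, so c = 1/5.
Therefore Bob plays L with probability 1 − 1/5 = 4/5.

4/5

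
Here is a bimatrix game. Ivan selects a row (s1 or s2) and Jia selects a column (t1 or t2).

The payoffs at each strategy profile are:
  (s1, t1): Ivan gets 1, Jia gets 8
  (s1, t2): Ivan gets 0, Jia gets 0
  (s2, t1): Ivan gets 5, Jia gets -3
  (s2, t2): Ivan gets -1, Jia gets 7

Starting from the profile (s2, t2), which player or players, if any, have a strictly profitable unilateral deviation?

Ivan at (s2, t2) earns -1; deviating to s1 yields 0 — a strict improvement.
Jia earns 7; deviating to t1 yields -3 — not better.
Only Ivan has a strictly profitable deviation.

Ivan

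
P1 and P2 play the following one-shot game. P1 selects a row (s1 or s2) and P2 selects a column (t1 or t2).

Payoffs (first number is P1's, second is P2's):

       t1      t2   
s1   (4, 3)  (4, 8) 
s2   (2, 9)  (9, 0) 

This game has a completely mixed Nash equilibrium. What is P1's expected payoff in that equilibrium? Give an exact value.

4

First find y, the probability P2 plays t1, from P1's indifference between s1 and s2: 4y + 4(1−y) = 2y + 9(1−y), giving y = 5/7.
Since P1 is indifferent in equilibrium, P1's expected payoff equals the payoff from either row against (5/7, 2/7). Using s1: 4(5/7) + 4(2/7) = 4.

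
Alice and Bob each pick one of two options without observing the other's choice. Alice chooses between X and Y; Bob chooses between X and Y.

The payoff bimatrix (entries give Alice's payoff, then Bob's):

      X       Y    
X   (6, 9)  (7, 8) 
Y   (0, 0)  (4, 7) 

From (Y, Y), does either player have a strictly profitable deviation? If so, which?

Alice at (Y, Y) earns 4; deviating to X yields 7 — a strict improvement.
Bob earns 7; deviating to X yields 0 — not better.
Only Alice has a strictly profitable deviation.

Alice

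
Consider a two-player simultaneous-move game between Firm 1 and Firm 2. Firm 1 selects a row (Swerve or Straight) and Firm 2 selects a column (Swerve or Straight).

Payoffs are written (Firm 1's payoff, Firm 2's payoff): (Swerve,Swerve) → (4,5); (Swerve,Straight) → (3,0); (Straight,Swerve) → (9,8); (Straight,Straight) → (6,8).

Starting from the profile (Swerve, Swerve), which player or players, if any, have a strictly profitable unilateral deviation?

Firm 1 at (Swerve, Swerve) earns 4; deviating to Straight yields 9 — a strict improvement.
Firm 2 earns 5; deviating to Straight yields 0 — not better.
Only Firm 1 has a strictly profitable deviation.

Firm 1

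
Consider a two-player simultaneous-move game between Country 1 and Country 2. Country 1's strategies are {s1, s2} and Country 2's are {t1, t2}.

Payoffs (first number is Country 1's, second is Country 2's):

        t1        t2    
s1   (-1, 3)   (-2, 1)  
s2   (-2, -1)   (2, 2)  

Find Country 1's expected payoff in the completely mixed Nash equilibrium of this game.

First find q, the probability Country 2 plays t1, from Country 1's indifference between s1 and s2: −q − 2(1−q) = −2q + 2(1−q), giving q = 4/5.
Since Country 1 is indifferent in equilibrium, Country 1's expected payoff equals the payoff from either row against (4/5, 1/5). Using s1: −(4/5) − 2(1/5) = -6/5.

-6/5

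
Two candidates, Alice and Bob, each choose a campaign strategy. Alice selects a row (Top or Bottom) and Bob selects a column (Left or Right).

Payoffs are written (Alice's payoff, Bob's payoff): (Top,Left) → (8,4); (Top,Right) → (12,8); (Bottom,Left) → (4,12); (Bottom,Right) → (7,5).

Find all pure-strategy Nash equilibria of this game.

(Top, Right)

(Top, Left): Bob prefers Right (8 > 4) — not an equilibrium.
(Top, Right): Alice gets 12 ≥ 7 from Bottom, and Bob gets 8 ≥ 4 from Left — Nash equilibrium.
(Bottom, Left): Alice prefers Top (8 > 4) — not an equilibrium.
(Bottom, Right): Alice prefers Top (12 > 7); Bob prefers Left (12 > 5) — not an equilibrium.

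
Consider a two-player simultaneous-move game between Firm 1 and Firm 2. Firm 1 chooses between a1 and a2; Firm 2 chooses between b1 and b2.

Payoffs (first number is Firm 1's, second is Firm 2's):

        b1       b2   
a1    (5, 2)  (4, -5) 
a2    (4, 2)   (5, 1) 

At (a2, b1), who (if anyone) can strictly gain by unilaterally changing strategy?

Firm 1 at (a2, b1) earns 4; deviating to a1 yields 5 — a strict improvement.
Firm 2 earns 2; deviating to b2 yields 1 — not better.
Only Firm 1 has a strictly profitable deviation.

Firm 1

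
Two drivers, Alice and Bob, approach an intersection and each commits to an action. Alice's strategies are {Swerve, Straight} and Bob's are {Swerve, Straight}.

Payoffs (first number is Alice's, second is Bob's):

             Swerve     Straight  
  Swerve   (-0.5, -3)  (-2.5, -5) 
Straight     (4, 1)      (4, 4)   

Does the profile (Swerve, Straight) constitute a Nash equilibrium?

No

At (Swerve, Straight), Alice earns -2.5; switching to Straight would give 4, so Alice would deviate.
Bob earns -5; switching to Swerve would give -3, so Bob would deviate.
Since at least one player can profitably deviate, this is not a Nash equilibrium.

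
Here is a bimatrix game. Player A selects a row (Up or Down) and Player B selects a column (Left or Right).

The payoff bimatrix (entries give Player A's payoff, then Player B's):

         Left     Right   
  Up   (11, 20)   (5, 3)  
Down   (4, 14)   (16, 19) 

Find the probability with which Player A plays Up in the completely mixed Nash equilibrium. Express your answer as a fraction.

5/22

Let r be the probability that Player A plays Up. In a completely mixed equilibrium, Player B must be indifferent between Left and Right.
Player B's expected payoff from Left is 20r + 14(1−r); from Right it is 3r + 19(1−r).
Setting these equal: 6r + 14 = −16r + 19, so r = 5/22.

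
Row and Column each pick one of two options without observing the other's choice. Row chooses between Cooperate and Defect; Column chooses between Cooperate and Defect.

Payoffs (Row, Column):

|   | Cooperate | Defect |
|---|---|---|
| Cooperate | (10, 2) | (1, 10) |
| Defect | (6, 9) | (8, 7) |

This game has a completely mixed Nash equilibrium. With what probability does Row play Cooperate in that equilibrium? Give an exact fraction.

Let x be the probability that Row plays Cooperate. In a completely mixed equilibrium, Column must be indifferent between Cooperate and Defect.
Column's expected payoff from Cooperate is 2x + 9(1−x); from Defect it is 10x + 7(1−x).
Setting these equal: −7x + 9 = 3x + 7, so x = 1/5.

1/5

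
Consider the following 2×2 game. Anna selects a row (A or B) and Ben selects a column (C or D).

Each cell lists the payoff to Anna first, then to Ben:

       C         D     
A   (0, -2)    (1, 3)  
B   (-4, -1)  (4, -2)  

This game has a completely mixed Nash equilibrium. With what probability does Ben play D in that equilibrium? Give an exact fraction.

Let y be the probability that Ben plays C. In a completely mixed equilibrium, Anna must be indifferent between A and B.
Anna's expected payoff from A is (1−y); from B it is −4y + 4(1−y).
Setting these equal: −y + 1 = −8y + 4, so y = 3/7.
Therefore Ben plays D with probability 1 − 3/7 = 4/7.

4/7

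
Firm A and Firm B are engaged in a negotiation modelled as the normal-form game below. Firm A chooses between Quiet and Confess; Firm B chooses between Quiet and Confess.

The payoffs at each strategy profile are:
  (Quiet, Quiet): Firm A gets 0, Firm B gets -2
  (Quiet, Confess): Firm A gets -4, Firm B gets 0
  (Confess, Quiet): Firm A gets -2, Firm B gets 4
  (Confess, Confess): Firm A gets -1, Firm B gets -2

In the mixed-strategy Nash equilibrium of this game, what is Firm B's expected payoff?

First find x, the probability Firm A plays Quiet, from Firm B's indifference between Quiet and Confess: −2x + 4(1−x) = −2(1−x), giving x = 3/4.
Since Firm B is indifferent in equilibrium, Firm B's expected payoff equals the payoff from either column against (3/4, 1/4). Using Quiet: −2(3/4) + 4(1/4) = -1/2.

-1/2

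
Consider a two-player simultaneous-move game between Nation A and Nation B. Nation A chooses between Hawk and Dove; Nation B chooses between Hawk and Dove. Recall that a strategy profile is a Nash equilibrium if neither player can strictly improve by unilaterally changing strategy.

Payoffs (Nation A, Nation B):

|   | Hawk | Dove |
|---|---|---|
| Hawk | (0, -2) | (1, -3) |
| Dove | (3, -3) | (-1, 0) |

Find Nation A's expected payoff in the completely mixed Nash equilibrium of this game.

First find q, the probability Nation B plays Hawk, from Nation A's indifference between Hawk and Dove: (1−q) = 3q − (1−q), giving q = 2/5.
Since Nation A is indifferent in equilibrium, Nation A's expected payoff equals the payoff from either row against (2/5, 3/5). Using Hawk: (3/5) = 3/5.

3/5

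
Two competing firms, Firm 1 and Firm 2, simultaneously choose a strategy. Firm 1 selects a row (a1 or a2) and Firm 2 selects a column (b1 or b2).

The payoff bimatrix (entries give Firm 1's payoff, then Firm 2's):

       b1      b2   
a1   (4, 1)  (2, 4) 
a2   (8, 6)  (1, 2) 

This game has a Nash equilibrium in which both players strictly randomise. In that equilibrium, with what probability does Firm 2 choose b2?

Let c be the probability that Firm 2 plays b1. In a completely mixed equilibrium, Firm 1 must be indifferent between a1 and a2.
Firm 1's expected payoff from a1 is 4c + 2(1−c); from a2 it is 8c + (1−c).
Setting these equal: 2c + 2 = 7c + 1, so c = 1/5.
Therefore Firm 2 plays b2 with probability 1 − 1/5 = 4/5.

4/5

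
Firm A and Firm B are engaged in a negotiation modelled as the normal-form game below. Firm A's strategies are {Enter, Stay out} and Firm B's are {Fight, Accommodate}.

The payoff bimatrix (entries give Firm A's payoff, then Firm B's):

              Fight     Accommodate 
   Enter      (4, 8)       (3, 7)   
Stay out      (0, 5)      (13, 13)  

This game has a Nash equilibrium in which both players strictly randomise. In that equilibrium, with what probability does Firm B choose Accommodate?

2/7

Let q be the probability that Firm B plays Fight. In a completely mixed equilibrium, Firm A must be indifferent between Enter and Stay out.
Firm A's expected payoff from Enter is 4q + 3(1−q); from Stay out it is 13(1−q).
Setting these equal: q + 3 = −13q + 13, so q = 5/7.
Therefore Firm B plays Accommodate with probability 1 − 5/7 = 2/7.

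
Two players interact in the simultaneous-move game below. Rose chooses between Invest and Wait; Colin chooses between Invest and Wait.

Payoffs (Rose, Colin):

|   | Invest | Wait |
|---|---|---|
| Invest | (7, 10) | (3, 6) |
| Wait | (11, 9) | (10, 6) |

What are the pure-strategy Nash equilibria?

(Invest, Invest): Rose prefers Wait (11 > 7) — not an equilibrium.
(Invest, Wait): Rose prefers Wait (10 > 3); Colin prefers Invest (10 > 6) — not an equilibrium.
(Wait, Invest): Rose gets 11 ≥ 7 from Invest, and Colin gets 9 ≥ 6 from Wait — Nash equilibrium.
(Wait, Wait): Colin prefers Invest (9 > 6) — not an equilibrium.

(Wait, Invest)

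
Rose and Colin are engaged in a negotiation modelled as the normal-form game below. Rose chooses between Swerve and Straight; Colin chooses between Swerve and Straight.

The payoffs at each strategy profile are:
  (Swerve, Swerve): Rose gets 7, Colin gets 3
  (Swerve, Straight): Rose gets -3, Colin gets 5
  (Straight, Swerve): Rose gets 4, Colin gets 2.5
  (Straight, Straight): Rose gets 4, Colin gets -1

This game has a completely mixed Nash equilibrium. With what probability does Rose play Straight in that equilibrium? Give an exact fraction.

Let r be the probability that Rose plays Swerve. In a completely mixed equilibrium, Colin must be indifferent between Swerve and Straight.
Colin's expected payoff from Swerve is 3r + 2.5(1−r); from Straight it is 5r − (1−r).
Setting these equal: 0.5r + 2.5 = 6r − 1, so r = 7/11.
Therefore Rose plays Straight with probability 1 − 7/11 = 4/11.

4/11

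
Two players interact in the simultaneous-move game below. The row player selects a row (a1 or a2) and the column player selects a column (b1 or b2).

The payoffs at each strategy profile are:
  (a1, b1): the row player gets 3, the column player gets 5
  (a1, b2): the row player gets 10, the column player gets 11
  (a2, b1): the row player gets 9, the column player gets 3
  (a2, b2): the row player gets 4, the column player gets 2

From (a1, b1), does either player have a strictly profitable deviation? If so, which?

Both

The row player at (a1, b1) earns 3; deviating to a2 yields 9 — a strict improvement.
The column player earns 5; deviating to b2 yields 11 — a strict improvement.
Both the row player and the column player have strictly profitable deviations.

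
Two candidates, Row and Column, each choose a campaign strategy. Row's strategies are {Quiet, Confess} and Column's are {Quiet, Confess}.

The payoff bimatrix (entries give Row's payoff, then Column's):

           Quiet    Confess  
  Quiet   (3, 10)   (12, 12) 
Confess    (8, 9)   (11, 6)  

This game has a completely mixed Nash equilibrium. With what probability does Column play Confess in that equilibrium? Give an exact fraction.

5/6

Let y be the probability that Column plays Quiet. In a completely mixed equilibrium, Row must be indifferent between Quiet and Confess.
Row's expected payoff from Quiet is 3y + 12(1−y); from Confess it is 8y + 11(1−y).
Setting these equal: −9y + 12 = −3y + 11, so y = 1/6.
Therefore Column plays Confess with probability 1 − 1/6 = 5/6.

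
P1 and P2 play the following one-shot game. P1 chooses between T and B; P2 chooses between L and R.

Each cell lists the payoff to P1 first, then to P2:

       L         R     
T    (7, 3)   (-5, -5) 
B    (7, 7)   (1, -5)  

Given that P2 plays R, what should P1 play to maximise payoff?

Against R, P1 earns -5 from T and 1 from B.
So B is the best response.

B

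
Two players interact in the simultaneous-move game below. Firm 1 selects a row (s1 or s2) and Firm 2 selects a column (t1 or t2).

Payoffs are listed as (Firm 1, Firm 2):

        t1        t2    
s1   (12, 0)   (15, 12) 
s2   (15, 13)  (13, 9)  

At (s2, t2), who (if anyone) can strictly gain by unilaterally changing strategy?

Both

Firm 1 at (s2, t2) earns 13; deviating to s1 yields 15 — a strict improvement.
Firm 2 earns 9; deviating to t1 yields 13 — a strict improvement.
Both Firm 1 and Firm 2 have strictly profitable deviations.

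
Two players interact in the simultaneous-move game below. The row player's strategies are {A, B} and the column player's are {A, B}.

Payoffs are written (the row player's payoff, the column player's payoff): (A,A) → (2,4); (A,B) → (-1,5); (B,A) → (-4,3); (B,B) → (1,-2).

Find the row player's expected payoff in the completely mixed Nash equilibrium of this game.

-1/4

First find y, the probability the column player plays A, from the row player's indifference between A and B: 2y − (1−y) = −4y + (1−y), giving y = 1/4.
Since the row player is indifferent in equilibrium, the row player's expected payoff equals the payoff from either row against (1/4, 3/4). Using A: 2(1/4) − (3/4) = -1/4.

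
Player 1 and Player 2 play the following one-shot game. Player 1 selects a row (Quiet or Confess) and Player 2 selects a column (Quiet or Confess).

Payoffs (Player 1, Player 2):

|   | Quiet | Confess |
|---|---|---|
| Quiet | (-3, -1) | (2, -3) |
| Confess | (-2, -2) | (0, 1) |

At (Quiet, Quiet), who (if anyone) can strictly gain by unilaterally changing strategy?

Player 1

Player 1 at (Quiet, Quiet) earns -3; deviating to Confess yields -2 — a strict improvement.
Player 2 earns -1; deviating to Confess yields -3 — not better.
Only Player 1 has a strictly profitable deviation.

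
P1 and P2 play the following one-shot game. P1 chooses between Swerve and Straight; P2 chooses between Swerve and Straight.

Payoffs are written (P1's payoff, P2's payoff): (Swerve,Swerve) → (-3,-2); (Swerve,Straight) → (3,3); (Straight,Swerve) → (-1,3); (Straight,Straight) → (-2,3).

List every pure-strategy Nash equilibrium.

(Swerve, Straight) and (Straight, Swerve)

(Swerve, Swerve): P1 prefers Straight (-1 > -3); P2 prefers Straight (3 > -2) — not an equilibrium.
(Swerve, Straight): P1 gets 3 ≥ -2 from Straight, and P2 gets 3 ≥ -2 from Swerve — Nash equilibrium.
(Straight, Swerve): P1 gets -1 ≥ -3 from Swerve, and P2 gets 3 ≥ 3 from Straight — Nash equilibrium.
(Straight, Straight): P1 prefers Swerve (3 > -2) — not an equilibrium.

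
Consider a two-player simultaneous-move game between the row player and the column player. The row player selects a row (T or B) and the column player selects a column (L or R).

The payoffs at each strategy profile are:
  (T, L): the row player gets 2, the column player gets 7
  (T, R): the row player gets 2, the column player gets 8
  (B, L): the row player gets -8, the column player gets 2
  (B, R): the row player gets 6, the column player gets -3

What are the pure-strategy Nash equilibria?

none

(T, L): the column player prefers R (8 > 7) — not an equilibrium.
(T, R): the row player prefers B (6 > 2) — not an equilibrium.
(B, L): the row player prefers T (2 > -8) — not an equilibrium.
(B, R): the column player prefers L (2 > -3) — not an equilibrium.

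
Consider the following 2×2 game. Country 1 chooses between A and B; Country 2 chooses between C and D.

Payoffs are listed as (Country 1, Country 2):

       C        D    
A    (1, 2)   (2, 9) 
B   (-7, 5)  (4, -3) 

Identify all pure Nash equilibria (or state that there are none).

(A, C): Country 2 prefers D (9 > 2) — not an equilibrium.
(A, D): Country 1 prefers B (4 > 2) — not an equilibrium.
(B, C): Country 1 prefers A (1 > -7) — not an equilibrium.
(B, D): Country 2 prefers C (5 > -3) — not an equilibrium.

none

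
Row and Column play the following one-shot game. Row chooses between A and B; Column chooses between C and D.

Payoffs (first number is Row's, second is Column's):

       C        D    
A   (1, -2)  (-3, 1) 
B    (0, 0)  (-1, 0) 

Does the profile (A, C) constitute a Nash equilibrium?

No

At (A, C), Row earns 1; switching to B would give 0, so Row has no profitable deviation.
Column earns -2; switching to D would give 1, so Column would deviate.
Since at least one player can profitably deviate, this is not a Nash equilibrium.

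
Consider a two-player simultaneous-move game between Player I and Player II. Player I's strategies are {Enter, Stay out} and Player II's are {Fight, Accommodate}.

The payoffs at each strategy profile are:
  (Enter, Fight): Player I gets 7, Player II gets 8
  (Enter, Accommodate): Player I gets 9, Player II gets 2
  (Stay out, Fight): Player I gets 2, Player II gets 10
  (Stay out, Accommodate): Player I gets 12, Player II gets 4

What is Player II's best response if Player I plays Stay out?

Against Stay out, Player II earns 10 from Fight and 4 from Accommodate.
So Fight is the best response.

Fight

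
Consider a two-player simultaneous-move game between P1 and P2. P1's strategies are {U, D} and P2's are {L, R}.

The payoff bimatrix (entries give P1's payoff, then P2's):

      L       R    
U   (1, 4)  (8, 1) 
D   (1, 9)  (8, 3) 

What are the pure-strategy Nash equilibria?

(U, L) and (D, L)

(U, L): P1 gets 1 ≥ 1 from D, and P2 gets 4 ≥ 1 from R — Nash equilibrium.
(U, R): P2 prefers L (4 > 1) — not an equilibrium.
(D, L): P1 gets 1 ≥ 1 from U, and P2 gets 9 ≥ 3 from R — Nash equilibrium.
(D, R): P2 prefers L (9 > 3) — not an equilibrium.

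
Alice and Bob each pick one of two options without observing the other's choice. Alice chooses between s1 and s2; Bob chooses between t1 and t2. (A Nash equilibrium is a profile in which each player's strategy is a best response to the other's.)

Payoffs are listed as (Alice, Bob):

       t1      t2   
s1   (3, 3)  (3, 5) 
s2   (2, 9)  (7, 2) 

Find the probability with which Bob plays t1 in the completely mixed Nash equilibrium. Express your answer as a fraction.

4/5

Let y be the probability that Bob plays t1. In a completely mixed equilibrium, Alice must be indifferent between s1 and s2.
Alice's expected payoff from s1 is 3y + 3(1−y); from s2 it is 2y + 7(1−y).
Setting these equal: 3 = −5y + 7, so y = 4/5.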